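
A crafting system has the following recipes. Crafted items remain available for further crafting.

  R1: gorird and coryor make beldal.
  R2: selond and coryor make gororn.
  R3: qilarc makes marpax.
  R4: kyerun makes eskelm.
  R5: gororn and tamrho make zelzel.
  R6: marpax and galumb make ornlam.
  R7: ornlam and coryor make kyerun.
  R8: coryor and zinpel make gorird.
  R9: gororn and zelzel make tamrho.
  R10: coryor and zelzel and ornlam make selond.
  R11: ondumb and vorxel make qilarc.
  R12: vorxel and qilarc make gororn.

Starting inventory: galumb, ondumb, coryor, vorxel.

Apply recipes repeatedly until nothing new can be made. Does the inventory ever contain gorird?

No

gorird would need coryor and zinpel (R8), but zinpel is never obtained.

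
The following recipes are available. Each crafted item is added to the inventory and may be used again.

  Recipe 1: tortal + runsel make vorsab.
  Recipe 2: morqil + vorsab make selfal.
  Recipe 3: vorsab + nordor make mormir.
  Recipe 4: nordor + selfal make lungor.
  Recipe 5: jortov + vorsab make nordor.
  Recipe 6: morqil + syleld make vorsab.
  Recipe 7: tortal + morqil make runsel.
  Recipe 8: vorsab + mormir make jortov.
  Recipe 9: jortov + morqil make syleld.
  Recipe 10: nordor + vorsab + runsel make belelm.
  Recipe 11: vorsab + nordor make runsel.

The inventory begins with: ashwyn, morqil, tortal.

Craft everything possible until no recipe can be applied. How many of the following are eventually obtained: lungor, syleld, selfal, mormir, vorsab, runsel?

Using Recipe 7, tortal and morqil make runsel.
tortal + runsel → vorsab (Recipe 1).
morqil + vorsab → selfal (Recipe 2).
lungor would need nordor and selfal (Recipe 4), but nordor is never obtained.
syleld would need jortov and morqil (Recipe 9), but jortov is never obtained.
selfal: reached.
mormir would need vorsab and nordor (Recipe 3), but nordor is never obtained.
vorsab: reached.
runsel: reached.
Reached: selfal, vorsab, and runsel — 3 of the 6.

3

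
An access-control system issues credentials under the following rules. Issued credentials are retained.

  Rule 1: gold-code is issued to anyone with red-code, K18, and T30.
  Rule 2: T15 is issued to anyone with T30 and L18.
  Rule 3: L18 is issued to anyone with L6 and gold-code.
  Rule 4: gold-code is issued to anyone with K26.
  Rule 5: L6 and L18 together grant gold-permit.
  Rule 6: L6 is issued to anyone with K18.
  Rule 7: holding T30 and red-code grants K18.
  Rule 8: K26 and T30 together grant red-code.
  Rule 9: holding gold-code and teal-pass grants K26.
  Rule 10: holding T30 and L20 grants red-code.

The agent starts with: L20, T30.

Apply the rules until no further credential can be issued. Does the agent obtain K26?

K26 would need gold-code and teal-pass (Rule 9), but teal-pass is never granted.

No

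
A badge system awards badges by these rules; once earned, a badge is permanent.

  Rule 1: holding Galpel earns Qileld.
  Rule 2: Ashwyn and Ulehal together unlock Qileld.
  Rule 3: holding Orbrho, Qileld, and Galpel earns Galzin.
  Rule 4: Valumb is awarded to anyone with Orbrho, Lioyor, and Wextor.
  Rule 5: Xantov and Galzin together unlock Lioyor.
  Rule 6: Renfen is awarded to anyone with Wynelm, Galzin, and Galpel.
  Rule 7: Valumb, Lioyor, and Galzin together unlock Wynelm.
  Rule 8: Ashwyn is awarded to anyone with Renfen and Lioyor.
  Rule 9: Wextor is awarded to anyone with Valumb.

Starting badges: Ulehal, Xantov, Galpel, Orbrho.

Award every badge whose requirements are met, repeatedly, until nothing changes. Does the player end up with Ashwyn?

Ashwyn would need Renfen and Lioyor (Rule 8), but Renfen is never earned.

No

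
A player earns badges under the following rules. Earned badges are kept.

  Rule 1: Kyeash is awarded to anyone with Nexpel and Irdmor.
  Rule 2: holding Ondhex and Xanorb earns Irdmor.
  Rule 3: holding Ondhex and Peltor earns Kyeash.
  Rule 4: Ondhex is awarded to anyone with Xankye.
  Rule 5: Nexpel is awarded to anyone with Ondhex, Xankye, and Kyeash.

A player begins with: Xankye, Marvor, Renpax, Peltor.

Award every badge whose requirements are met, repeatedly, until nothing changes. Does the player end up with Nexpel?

With Xankye, Ondhex is earned (Rule 4).
With Ondhex and Peltor, Kyeash is earned (Rule 3).
With Ondhex, Xankye, and Kyeash, Nexpel is earned (Rule 5).

Yes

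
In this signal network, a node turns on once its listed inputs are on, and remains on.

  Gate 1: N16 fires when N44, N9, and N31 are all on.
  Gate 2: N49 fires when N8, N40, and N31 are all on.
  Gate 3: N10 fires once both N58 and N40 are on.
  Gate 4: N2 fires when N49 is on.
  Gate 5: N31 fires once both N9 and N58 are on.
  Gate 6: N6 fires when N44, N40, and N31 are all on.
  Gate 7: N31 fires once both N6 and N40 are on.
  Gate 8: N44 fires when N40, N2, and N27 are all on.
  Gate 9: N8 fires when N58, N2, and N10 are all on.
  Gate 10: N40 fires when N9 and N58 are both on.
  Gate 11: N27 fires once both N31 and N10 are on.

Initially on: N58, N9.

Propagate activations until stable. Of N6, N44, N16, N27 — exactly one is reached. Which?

N27

N9 and N58 are on, so N40 fires (Gate 10).
Gate 5: N9 and N58 on → N31 on.
N58 and N40 are on, so N10 fires (Gate 3).
Gate 11: N31 and N10 on → N27 on.
N44 would need N40, N2, and N27 (Gate 8), but N2 never turns on. N16 would need N44, N9, and N31 (Gate 1), but N44 never turns on. N6 would need N44, N40, and N31 (Gate 6), but N44 never turns on.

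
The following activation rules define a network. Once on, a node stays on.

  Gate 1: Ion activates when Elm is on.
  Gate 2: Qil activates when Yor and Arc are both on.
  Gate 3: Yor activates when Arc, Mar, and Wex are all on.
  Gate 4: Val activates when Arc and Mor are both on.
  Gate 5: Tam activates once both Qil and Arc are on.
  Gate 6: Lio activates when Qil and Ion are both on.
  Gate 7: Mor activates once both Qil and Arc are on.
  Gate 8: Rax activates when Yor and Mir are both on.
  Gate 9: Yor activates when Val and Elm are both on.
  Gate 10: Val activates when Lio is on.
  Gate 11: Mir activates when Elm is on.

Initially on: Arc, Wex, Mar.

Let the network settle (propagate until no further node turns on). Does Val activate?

Gate 3: Arc, Mar, and Wex on → Yor on.
Gate 2: Yor and Arc on → Qil on.
Qil and Arc are on, so Mor activates (Gate 7).
Gate 4: Arc and Mor on → Val on.

Yes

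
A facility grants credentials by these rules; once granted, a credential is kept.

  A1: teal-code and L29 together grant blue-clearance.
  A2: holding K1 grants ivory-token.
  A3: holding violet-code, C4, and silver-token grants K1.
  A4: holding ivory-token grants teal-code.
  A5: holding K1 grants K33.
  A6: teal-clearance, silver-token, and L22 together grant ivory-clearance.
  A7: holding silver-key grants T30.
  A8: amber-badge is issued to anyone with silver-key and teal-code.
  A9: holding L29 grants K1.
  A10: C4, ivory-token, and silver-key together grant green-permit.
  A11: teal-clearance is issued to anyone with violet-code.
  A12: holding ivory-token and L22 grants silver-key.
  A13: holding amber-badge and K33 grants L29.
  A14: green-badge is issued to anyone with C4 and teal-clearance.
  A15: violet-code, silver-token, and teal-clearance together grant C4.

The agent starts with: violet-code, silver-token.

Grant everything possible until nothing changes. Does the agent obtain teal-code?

Yes

Holding violet-code grants teal-clearance (A11).
Holding violet-code, silver-token, and teal-clearance grants C4 (A15).
Holding violet-code, C4, and silver-token grants K1 (A3).
Holding K1 grants ivory-token (A2).
Holding ivory-token grants teal-code (A4).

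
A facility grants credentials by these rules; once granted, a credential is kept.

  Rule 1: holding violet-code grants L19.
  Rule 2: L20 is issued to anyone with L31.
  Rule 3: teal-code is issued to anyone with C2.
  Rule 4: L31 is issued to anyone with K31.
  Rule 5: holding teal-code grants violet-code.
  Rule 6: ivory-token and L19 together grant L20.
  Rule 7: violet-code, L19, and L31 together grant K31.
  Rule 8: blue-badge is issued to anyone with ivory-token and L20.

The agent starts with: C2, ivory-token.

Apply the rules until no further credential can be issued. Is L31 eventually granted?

No

L31 would need K31 (Rule 4), but K31 is never granted.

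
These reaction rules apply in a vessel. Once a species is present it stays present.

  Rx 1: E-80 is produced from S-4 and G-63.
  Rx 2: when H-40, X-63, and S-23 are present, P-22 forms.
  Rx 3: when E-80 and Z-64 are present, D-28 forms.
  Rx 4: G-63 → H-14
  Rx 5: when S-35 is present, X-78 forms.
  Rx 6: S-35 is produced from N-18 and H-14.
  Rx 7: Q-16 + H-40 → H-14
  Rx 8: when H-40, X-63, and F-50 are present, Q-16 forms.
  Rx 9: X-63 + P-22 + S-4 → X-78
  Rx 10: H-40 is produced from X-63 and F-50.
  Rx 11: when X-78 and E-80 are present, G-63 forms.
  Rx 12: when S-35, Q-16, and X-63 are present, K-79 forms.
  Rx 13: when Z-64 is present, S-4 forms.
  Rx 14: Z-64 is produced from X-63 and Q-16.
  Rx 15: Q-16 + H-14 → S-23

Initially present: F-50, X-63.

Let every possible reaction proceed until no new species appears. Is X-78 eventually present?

Yes

X-63 and F-50 present → H-40 forms (Rx 10).
H-40, X-63, and F-50 present → Q-16 forms (Rx 8).
X-63 and Q-16 present → Z-64 forms (Rx 14).
Q-16 and H-40 present → H-14 forms (Rx 7).
Q-16 and H-14 present → S-23 forms (Rx 15).
Z-64 present → S-4 forms (Rx 13).
H-40, X-63, and S-23 present → P-22 forms (Rx 2).
X-63, P-22, and S-4 present → X-78 forms (Rx 9).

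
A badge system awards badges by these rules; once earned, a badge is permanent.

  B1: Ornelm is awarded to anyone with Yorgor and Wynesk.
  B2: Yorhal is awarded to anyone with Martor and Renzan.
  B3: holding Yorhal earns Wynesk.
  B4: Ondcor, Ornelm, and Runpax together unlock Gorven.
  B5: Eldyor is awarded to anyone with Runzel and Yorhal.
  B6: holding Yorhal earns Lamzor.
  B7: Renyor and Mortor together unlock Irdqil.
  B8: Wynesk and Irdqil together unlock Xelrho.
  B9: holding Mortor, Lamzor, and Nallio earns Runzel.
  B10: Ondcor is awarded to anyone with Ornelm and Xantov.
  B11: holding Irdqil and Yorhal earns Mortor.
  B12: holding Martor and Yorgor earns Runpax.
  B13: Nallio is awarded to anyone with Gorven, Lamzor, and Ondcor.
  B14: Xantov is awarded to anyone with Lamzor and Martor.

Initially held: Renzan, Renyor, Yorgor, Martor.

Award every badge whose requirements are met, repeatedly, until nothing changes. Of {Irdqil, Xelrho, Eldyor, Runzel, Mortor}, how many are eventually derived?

0

Irdqil would need Renyor and Mortor (B7), but Mortor is never earned.
Xelrho would need Wynesk and Irdqil (B8), but Irdqil is never earned.
Eldyor would need Runzel and Yorhal (B5), but Runzel is never earned.
Runzel would need Mortor, Lamzor, and Nallio (B9), but Mortor is never earned.
Mortor would need Irdqil and Yorhal (B11), but Irdqil is never earned.
None of the 5 are reached.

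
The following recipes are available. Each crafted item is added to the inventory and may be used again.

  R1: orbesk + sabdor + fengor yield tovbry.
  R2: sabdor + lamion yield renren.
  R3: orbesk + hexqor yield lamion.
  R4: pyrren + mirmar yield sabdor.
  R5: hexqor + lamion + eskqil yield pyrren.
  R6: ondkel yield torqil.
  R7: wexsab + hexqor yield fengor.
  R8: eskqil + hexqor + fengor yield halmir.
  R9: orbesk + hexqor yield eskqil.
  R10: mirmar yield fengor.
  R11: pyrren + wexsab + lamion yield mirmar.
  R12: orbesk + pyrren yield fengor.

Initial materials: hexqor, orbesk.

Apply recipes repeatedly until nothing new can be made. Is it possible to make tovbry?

No

tovbry would need orbesk, sabdor, and fengor (R1), but sabdor is never obtained.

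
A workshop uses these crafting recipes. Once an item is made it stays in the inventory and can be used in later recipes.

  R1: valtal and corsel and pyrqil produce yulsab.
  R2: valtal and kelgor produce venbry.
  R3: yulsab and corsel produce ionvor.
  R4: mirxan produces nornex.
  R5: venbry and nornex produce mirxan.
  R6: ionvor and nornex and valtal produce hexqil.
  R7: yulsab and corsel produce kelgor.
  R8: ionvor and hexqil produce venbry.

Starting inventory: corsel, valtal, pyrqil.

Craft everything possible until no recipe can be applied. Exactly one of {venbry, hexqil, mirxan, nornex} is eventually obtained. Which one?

venbry

Using R1, valtal, corsel, and pyrqil make yulsab.
yulsab and corsel → kelgor (R7).
Using R2, valtal and kelgor make venbry.
nornex would need mirxan (R4), but mirxan is never obtained. mirxan would need venbry and nornex (R5), but nornex is never obtained. hexqil would need ionvor, nornex, and valtal (R6), but nornex is never obtained.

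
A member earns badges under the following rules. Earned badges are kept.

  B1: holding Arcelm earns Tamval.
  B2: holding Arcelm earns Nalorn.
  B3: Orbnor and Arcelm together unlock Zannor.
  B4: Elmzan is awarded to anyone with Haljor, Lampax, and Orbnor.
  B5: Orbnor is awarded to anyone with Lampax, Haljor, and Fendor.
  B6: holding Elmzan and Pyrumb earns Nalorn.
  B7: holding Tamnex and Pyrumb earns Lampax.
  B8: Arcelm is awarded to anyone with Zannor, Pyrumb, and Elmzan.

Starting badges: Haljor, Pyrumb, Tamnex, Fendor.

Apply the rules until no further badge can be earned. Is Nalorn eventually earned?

Yes

With Tamnex and Pyrumb, Lampax is earned (B7).
With Lampax, Haljor, and Fendor, Orbnor is earned (B5).
With Haljor, Lampax, and Orbnor, Elmzan is earned (B4).
With Elmzan and Pyrumb, Nalorn is earned (B6).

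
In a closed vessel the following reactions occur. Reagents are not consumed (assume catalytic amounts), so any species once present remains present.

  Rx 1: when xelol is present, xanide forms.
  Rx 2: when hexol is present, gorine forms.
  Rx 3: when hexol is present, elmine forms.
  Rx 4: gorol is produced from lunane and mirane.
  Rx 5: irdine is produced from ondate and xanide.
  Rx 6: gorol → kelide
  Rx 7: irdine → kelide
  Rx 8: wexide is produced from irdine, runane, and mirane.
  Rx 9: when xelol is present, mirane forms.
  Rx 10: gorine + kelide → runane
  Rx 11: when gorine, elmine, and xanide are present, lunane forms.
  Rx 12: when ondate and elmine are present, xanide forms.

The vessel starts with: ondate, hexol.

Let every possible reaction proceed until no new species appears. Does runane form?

hexol present → elmine forms (Rx 3).
hexol present → gorine forms (Rx 2).
ondate and elmine present → xanide forms (Rx 12).
ondate and xanide present → irdine forms (Rx 5).
irdine present → kelide forms (Rx 7).
gorine and kelide present → runane forms (Rx 10).

Yes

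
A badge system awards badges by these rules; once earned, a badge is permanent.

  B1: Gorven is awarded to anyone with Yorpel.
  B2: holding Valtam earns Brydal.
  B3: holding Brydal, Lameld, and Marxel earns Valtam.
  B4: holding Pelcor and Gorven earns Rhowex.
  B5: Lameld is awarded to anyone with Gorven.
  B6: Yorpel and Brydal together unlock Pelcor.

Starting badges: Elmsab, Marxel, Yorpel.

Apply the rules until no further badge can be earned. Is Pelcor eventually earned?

No

Pelcor would need Yorpel and Brydal (B6), but Brydal is never earned.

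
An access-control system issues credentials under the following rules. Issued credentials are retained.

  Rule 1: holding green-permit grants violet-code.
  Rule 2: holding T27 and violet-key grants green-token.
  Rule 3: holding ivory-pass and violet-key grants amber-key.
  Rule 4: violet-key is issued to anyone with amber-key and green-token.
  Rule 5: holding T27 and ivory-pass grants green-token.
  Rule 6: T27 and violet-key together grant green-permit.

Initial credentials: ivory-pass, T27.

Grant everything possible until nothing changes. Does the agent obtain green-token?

Yes

Holding T27 and ivory-pass grants green-token (Rule 5).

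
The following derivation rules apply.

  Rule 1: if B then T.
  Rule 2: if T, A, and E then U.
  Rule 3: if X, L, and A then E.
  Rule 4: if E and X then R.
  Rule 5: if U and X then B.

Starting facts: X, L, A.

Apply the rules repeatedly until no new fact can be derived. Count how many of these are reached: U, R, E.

X, L, and A hold, so E follows (Rule 3).
E and X hold, so R follows (Rule 4).
U would need T, A, and E (Rule 2), but T is never established.
R: reached.
E: reached.
Reached: R and E — 2 of the 3.

2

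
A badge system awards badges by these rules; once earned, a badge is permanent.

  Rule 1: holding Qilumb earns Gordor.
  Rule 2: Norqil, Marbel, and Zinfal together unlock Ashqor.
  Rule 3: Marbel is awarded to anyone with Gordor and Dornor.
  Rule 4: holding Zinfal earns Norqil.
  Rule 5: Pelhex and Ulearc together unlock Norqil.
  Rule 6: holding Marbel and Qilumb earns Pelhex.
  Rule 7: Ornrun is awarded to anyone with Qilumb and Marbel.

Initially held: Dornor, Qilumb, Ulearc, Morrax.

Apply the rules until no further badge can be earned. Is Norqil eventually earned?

With Qilumb, Gordor is earned (Rule 1).
With Gordor and Dornor, Marbel is earned (Rule 3).
With Marbel and Qilumb, Pelhex is earned (Rule 6).
With Pelhex and Ulearc, Norqil is earned (Rule 5).

Yes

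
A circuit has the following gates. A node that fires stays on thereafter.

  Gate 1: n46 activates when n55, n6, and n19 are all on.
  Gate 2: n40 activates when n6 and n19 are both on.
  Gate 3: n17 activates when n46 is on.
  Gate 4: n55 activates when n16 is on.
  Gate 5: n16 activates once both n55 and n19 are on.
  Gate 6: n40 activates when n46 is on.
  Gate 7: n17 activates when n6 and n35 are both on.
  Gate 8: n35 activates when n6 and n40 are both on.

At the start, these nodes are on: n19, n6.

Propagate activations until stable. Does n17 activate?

Yes

n6 and n19 are on, so n40 activates (Gate 2).
n6 and n40 are on, so n35 activates (Gate 8).
n6 and n35 are on, so n17 activates (Gate 7).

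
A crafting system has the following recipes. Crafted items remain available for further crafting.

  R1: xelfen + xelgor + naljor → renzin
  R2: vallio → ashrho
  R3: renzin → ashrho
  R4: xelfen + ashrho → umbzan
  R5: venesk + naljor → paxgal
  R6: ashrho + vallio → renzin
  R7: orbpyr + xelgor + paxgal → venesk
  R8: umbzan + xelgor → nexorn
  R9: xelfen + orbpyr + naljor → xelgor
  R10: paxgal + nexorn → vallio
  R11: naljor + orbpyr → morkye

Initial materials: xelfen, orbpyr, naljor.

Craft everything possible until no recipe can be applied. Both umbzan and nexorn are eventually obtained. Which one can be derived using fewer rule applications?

umbzan: xelfen + orbpyr + naljor → xelgor (R9). Using R1, xelfen, xelgor, and naljor make renzin. Using R3, renzin makes ashrho. Using R4, xelfen and ashrho make umbzan. [4 rule applications]
nexorn: xelfen + orbpyr + naljor → xelgor (R9). Using R1, xelfen, xelgor, and naljor make renzin. renzin → ashrho (R3). xelfen + ashrho → umbzan (R4). Using R8, umbzan and xelgor make nexorn. [5 rule applications]
umbzan needs fewer.

umbzan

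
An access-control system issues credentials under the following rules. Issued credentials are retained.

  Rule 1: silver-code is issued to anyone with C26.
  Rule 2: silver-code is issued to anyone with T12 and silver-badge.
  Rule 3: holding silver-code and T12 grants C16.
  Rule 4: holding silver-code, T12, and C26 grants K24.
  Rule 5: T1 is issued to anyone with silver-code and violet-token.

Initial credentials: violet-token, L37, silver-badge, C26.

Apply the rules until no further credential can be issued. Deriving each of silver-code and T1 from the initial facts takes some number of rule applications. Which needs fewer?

silver-code: Holding C26 grants silver-code (Rule 1). [1 rule application]
T1: Holding C26 grants silver-code (Rule 1). Holding silver-code and violet-token grants T1 (Rule 5). [2 rule applications]
silver-code needs fewer.

silver-code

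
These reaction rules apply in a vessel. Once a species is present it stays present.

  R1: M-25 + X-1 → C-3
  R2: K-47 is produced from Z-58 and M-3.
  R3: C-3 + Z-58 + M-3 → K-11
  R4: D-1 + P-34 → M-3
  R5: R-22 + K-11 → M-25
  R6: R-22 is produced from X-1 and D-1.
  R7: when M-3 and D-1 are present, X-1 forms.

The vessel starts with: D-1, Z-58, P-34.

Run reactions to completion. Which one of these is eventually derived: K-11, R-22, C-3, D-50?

D-1 and P-34 present → M-3 forms (R4).
M-3 and D-1 present → X-1 forms (R7).
X-1 and D-1 present → R-22 forms (R6).
C-3 would need M-25 and X-1 (R1), but M-25 never forms. K-11 would need C-3, Z-58, and M-3 (R3), but C-3 never forms. No rule produces D-50, and it is not given.

R-22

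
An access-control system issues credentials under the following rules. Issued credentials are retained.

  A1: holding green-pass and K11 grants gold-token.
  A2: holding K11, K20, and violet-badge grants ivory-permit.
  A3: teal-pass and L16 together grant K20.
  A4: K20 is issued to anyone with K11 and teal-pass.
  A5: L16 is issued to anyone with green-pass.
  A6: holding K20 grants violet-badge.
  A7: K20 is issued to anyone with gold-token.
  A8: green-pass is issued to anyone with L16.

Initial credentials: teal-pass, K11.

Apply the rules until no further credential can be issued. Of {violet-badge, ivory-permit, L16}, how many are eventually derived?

2

Holding K11 and teal-pass grants K20 (A4).
Holding K20 grants violet-badge (A6).
Holding K11, K20, and violet-badge grants ivory-permit (A2).
violet-badge: reached.
ivory-permit: reached.
L16 would need green-pass (A5), but green-pass is never granted.
Reached: violet-badge and ivory-permit — 2 of the 3.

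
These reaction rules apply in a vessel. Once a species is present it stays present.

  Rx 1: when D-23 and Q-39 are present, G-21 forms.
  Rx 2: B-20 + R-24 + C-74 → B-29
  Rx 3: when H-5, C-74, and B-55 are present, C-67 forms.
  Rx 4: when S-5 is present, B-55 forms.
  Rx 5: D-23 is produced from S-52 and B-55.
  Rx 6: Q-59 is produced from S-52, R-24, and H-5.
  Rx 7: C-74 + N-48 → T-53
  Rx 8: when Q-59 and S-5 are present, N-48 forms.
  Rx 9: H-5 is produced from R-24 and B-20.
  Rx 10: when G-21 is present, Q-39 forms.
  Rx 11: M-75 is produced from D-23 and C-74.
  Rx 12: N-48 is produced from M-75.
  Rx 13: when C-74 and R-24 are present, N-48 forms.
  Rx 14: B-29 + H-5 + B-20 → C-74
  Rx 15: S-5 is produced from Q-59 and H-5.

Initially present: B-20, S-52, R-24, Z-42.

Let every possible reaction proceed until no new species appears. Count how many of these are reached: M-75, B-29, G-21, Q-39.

M-75 would need D-23 and C-74 (Rx 11), but C-74 never forms.
B-29 would need B-20, R-24, and C-74 (Rx 2), but C-74 never forms.
G-21 would need D-23 and Q-39 (Rx 1), but Q-39 never forms.
Q-39 would need G-21 (Rx 10), but G-21 never forms.
None of the 4 are reached.

0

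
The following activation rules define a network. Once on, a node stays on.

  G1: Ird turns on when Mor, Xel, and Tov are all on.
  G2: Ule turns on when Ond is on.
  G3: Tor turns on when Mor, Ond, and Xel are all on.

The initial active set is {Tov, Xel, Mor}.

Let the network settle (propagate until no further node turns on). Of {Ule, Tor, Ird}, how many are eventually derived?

1

Mor, Xel, and Tov are on, so Ird turns on (G1).
Ule would need Ond (G2), but Ond never turns on.
Tor would need Mor, Ond, and Xel (G3), but Ond never turns on.
Ird: reached.
Reached: Ird — 1 of the 3.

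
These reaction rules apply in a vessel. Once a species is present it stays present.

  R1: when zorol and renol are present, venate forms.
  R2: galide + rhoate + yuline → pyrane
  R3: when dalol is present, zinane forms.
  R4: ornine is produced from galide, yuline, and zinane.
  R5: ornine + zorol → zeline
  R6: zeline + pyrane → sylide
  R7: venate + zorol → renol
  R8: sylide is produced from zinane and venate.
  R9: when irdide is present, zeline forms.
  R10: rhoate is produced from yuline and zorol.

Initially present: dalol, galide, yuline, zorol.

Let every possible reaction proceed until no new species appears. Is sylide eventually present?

dalol present → zinane forms (R3).
yuline and zorol present → rhoate forms (R10).
galide, rhoate, and yuline present → pyrane forms (R2).
galide, yuline, and zinane present → ornine forms (R4).
ornine and zorol present → zeline forms (R5).
zeline and pyrane present → sylide forms (R6).

Yes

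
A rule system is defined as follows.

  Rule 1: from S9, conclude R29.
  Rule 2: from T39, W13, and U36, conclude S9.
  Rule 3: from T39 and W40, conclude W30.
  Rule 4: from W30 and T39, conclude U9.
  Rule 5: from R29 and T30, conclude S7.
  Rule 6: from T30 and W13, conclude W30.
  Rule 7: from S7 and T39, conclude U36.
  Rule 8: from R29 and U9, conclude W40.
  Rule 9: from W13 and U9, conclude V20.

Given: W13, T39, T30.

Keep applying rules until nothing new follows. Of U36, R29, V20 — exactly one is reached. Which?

V20

From T30 and W13, Rule 6 gives W30.
From W30 and T39, Rule 4 gives U9.
W13 and U9 hold, so V20 follows (Rule 9).
U36 would need S7 and T39 (Rule 7), but S7 is never established. R29 would need S9 (Rule 1), but S9 is never established.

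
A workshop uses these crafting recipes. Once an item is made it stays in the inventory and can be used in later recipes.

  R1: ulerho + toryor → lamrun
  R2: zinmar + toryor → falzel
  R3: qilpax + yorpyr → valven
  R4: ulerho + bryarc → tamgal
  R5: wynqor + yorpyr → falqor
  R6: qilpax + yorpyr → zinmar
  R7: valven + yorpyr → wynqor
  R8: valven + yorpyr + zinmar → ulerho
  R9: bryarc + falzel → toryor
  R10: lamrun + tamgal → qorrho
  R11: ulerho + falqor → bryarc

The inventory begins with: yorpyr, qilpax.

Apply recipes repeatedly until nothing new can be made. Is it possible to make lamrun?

lamrun would need ulerho and toryor (R1), but toryor is never obtained.

No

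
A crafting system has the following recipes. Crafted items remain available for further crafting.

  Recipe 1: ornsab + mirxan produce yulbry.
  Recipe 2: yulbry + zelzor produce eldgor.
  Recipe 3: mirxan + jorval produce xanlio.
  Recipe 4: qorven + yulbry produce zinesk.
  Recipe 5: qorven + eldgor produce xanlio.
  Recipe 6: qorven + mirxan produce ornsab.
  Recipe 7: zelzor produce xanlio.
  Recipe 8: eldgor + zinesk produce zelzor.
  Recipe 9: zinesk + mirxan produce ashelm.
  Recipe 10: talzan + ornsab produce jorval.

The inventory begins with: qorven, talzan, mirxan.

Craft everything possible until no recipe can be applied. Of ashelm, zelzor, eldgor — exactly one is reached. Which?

ashelm

qorven + mirxan → ornsab (Recipe 6).
Using Recipe 1, ornsab and mirxan make yulbry.
qorven + yulbry → zinesk (Recipe 4).
Using Recipe 9, zinesk and mirxan make ashelm.
zelzor would need eldgor and zinesk (Recipe 8), but eldgor is never obtained. eldgor would need yulbry and zelzor (Recipe 2), but zelzor is never obtained.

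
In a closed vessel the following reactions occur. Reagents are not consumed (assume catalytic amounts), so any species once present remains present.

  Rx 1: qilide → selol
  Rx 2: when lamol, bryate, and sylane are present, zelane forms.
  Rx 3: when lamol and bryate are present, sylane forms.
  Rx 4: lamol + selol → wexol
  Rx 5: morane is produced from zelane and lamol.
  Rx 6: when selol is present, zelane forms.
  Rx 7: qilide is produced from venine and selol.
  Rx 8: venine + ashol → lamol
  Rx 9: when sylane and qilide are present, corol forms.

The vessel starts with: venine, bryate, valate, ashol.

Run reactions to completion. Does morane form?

Yes

venine and ashol present → lamol forms (Rx 8).
lamol and bryate present → sylane forms (Rx 3).
lamol, bryate, and sylane present → zelane forms (Rx 2).
zelane and lamol present → morane forms (Rx 5).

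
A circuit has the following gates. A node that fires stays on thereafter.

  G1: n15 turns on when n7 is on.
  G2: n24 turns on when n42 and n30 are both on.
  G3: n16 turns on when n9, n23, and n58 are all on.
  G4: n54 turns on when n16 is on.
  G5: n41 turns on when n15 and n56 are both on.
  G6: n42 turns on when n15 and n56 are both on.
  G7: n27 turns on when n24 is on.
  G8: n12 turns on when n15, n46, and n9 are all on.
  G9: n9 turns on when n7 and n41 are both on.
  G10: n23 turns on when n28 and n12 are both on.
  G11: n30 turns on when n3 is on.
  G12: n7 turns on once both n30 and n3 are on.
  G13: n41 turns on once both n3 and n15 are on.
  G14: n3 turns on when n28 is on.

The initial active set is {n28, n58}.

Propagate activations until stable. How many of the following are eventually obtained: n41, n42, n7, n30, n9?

4

G14: n28 on → n3 on.
G11: n3 on → n30 on.
n30 and n3 are on, so n7 turns on (G12).
n7 is on, so n15 turns on (G1).
n3 and n15 are on, so n41 turns on (G13).
G9: n7 and n41 on → n9 on.
n41: reached.
n42 would need n15 and n56 (G6), but n56 never turns on.
n7: reached.
n30: reached.
n9: reached.
Reached: n41, n7, n30, and n9 — 4 of the 5.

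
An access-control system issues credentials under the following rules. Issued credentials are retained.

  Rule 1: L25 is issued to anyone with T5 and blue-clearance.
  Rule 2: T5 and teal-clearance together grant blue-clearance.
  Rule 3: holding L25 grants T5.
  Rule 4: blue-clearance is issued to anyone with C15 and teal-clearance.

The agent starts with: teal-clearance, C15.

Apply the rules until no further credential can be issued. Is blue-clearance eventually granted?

Yes

Holding C15 and teal-clearance grants blue-clearance (Rule 4).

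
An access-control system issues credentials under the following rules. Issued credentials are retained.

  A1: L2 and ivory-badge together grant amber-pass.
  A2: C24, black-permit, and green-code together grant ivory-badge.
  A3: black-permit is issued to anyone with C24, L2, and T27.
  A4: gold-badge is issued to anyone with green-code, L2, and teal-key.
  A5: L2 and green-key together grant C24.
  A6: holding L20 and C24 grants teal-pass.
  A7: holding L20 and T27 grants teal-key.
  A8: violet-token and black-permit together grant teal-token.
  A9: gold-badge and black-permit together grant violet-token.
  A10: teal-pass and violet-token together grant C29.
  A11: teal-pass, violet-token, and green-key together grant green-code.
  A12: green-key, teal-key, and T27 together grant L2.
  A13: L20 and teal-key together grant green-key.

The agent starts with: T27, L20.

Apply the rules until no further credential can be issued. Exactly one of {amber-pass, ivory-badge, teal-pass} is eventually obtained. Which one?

Holding L20 and T27 grants teal-key (A7).
Holding L20 and teal-key grants green-key (A13).
Holding green-key, teal-key, and T27 grants L2 (A12).
Holding L2 and green-key grants C24 (A5).
Holding L20 and C24 grants teal-pass (A6).
amber-pass would need L2 and ivory-badge (A1), but ivory-badge is never granted. ivory-badge would need C24, black-permit, and green-code (A2), but green-code is never granted.

teal-pass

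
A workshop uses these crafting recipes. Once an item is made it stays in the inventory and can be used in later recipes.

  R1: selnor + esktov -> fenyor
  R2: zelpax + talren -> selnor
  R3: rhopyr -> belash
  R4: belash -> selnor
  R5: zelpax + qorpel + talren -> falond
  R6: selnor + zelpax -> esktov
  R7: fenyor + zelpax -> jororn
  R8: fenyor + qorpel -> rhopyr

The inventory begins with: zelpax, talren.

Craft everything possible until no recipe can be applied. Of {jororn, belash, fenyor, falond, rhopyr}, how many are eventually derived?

zelpax + talren -> selnor (R2).
Using R6, selnor and zelpax make esktov.
Using R1, selnor and esktov make fenyor.
fenyor + zelpax -> jororn (R7).
jororn: reached.
belash would need rhopyr (R3), but rhopyr is never obtained.
fenyor: reached.
falond would need zelpax, qorpel, and talren (R5), but qorpel is never obtained.
rhopyr would need fenyor and qorpel (R8), but qorpel is never obtained.
Reached: jororn and fenyor — 2 of the 5.

2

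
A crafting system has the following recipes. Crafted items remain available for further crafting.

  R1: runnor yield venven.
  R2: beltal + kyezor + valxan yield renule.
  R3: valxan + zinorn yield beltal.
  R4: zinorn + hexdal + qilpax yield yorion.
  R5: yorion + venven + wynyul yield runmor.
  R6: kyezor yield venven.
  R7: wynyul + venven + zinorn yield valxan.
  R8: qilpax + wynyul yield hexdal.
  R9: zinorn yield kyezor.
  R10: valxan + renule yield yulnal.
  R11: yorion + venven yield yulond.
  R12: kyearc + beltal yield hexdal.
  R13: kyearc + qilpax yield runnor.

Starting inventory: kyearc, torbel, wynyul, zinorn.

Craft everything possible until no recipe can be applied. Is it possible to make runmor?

runmor would need yorion, venven, and wynyul (R5), but yorion is never obtained.

No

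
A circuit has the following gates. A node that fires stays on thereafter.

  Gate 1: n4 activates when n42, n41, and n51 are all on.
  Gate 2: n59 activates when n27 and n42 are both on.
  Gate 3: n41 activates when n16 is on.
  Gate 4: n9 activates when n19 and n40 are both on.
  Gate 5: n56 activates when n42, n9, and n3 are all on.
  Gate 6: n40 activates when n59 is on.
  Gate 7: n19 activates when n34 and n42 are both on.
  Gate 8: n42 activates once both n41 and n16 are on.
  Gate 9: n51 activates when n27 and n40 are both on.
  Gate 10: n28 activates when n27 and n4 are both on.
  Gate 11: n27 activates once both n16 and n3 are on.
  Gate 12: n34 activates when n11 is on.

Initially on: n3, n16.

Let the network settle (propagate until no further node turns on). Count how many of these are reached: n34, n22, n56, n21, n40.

1

Gate 3: n16 on → n41 on.
Gate 11: n16 and n3 on → n27 on.
Gate 8: n41 and n16 on → n42 on.
Gate 2: n27 and n42 on → n59 on.
n59 is on, so n40 activates (Gate 6).
n34 would need n11 (Gate 12), but n11 never turns on.
No rule produces n22, and it is not given.
n56 would need n42, n9, and n3 (Gate 5), but n9 never turns on.
No rule produces n21, and it is not given.
n40: reached.
Reached: n40 — 1 of the 5.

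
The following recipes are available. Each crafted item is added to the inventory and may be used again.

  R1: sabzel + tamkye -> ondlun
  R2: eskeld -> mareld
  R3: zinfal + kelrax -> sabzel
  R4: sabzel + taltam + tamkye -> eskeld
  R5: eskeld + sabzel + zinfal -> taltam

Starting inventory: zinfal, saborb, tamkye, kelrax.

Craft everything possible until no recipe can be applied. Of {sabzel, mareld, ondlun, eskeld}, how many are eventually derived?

2

zinfal + kelrax -> sabzel (R3).
Using R1, sabzel and tamkye make ondlun.
sabzel: reached.
mareld would need eskeld (R2), but eskeld is never obtained.
ondlun: reached.
eskeld would need sabzel, taltam, and tamkye (R4), but taltam is never obtained.
Reached: sabzel and ondlun — 2 of the 4.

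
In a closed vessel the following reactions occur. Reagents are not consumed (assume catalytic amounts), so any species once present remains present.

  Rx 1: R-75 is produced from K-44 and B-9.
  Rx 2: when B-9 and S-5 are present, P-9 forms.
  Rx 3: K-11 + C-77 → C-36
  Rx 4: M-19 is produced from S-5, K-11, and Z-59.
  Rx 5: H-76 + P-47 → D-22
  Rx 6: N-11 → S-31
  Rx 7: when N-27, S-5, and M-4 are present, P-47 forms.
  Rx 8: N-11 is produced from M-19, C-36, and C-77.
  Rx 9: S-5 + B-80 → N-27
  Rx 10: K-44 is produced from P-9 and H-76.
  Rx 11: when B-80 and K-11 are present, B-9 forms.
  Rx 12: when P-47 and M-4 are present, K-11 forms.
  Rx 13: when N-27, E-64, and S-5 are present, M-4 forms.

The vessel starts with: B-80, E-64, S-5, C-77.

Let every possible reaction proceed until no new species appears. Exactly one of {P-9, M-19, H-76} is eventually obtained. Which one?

P-9

S-5 and B-80 present → N-27 forms (Rx 9).
N-27, E-64, and S-5 present → M-4 forms (Rx 13).
N-27, S-5, and M-4 present → P-47 forms (Rx 7).
P-47 and M-4 present → K-11 forms (Rx 12).
B-80 and K-11 present → B-9 forms (Rx 11).
B-9 and S-5 present → P-9 forms (Rx 2).
No rule produces H-76, and it is not given. M-19 would need S-5, K-11, and Z-59 (Rx 4), but Z-59 never forms.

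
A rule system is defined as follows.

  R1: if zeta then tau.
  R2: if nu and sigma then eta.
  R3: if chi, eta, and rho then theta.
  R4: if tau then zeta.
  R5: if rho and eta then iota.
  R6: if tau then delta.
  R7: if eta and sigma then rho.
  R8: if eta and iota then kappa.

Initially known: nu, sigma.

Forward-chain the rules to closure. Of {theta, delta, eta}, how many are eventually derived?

1

nu and sigma hold, so eta follows (R2).
theta would need chi, eta, and rho (R3), but chi is never established.
delta would need tau (R6), but tau is never established.
eta: reached.
Reached: eta — 1 of the 3.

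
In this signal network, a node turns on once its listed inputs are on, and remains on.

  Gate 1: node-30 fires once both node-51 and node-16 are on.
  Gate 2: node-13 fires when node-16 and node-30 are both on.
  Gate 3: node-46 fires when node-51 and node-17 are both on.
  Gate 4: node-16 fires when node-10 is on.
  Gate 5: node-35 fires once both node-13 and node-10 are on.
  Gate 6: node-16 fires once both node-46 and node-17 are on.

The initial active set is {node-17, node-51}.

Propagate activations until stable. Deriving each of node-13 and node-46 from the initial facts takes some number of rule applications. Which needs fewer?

node-46

node-46: node-51 and node-17 are on, so node-46 fires (Gate 3). [1 rule application]
node-13: node-51 and node-17 are on, so node-46 fires (Gate 3). node-46 and node-17 are on, so node-16 fires (Gate 6). node-51 and node-16 are on, so node-30 fires (Gate 1). Gate 2: node-16 and node-30 on → node-13 on. [4 rule applications]
node-46 needs fewer.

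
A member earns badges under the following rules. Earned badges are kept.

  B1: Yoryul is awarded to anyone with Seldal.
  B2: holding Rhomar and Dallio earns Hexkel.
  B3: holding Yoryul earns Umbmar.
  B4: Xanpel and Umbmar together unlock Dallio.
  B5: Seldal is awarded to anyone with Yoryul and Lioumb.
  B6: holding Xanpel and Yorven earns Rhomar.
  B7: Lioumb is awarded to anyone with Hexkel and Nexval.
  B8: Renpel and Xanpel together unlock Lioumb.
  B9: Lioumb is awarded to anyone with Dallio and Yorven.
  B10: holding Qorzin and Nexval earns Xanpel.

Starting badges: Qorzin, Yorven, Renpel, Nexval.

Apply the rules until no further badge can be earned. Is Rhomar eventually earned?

With Qorzin and Nexval, Xanpel is earned (B10).
With Xanpel and Yorven, Rhomar is earned (B6).

Yes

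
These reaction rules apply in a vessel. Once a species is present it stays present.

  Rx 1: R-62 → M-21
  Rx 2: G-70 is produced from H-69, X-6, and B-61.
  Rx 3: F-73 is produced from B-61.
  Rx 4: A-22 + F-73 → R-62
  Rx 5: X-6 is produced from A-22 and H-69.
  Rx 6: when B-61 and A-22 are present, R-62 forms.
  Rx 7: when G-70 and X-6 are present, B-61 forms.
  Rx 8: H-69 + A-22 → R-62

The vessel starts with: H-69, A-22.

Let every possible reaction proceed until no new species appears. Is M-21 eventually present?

H-69 and A-22 present → R-62 forms (Rx 8).
R-62 present → M-21 forms (Rx 1).

Yes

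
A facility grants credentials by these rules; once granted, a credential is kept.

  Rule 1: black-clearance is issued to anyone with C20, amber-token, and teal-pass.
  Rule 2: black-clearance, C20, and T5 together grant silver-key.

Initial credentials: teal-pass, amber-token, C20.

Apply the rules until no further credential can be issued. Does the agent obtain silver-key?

silver-key would need black-clearance, C20, and T5 (Rule 2), but T5 is never granted.

No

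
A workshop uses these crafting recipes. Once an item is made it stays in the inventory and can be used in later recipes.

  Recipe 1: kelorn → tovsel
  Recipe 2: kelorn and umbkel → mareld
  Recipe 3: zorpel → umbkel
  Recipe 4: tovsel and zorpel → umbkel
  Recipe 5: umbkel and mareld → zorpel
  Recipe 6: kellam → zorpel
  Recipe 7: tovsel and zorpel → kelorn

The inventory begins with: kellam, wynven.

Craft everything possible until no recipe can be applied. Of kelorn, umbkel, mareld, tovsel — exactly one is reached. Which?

kellam → zorpel (Recipe 6).
zorpel → umbkel (Recipe 3).
tovsel would need kelorn (Recipe 1), but kelorn is never obtained. mareld would need kelorn and umbkel (Recipe 2), but kelorn is never obtained. kelorn would need tovsel and zorpel (Recipe 7), but tovsel is never obtained.

umbkel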